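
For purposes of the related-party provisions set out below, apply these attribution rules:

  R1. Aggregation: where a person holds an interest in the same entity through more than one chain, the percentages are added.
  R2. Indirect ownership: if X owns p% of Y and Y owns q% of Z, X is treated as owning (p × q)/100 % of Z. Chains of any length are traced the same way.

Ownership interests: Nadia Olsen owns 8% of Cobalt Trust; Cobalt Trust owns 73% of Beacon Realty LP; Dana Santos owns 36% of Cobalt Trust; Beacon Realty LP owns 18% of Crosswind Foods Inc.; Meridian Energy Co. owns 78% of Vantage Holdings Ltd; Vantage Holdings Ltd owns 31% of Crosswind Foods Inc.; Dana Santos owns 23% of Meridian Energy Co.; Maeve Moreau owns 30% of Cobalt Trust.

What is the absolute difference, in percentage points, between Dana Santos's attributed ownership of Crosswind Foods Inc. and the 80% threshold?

69.7082

Chain via Meridian Energy Co. → Vantage Holdings Ltd (R2): 23% × 78% × 31% = 5.5614% of Crosswind Foods Inc.
Chain via Cobalt Trust → Beacon Realty LP (R2): 36% × 73% × 18% = 4.7304% of Crosswind Foods Inc.
Aggregating (R1): 5.5614% + 4.7304% = 10.2918%.
10.2918% falls short of the 80% threshold by 69.7082 percentage points.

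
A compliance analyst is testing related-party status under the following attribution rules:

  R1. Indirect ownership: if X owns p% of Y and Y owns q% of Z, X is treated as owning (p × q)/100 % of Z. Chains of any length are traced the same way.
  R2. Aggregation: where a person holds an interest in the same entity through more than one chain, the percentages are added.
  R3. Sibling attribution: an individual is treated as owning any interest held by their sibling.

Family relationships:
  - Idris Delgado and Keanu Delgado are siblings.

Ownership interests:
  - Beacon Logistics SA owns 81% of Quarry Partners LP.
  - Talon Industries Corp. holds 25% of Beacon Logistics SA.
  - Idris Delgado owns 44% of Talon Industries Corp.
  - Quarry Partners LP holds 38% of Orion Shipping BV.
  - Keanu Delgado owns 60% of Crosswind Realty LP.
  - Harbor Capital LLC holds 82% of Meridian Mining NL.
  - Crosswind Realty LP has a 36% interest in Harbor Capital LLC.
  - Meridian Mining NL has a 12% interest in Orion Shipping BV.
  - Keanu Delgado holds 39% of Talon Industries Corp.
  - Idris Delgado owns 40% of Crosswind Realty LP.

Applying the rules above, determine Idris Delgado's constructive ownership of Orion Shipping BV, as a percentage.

By sibling attribution (R3), Idris Delgado is treated as also owning Keanu Delgado's interest in Crosswind Realty LP, giving 40% + 60% = 100%.
By sibling attribution (R3), Idris Delgado is treated as also owning Keanu Delgado's interest in Talon Industries Corp, giving 44% + 39% = 83%.
Chain via Crosswind Realty LP → Harbor Capital LLC → Meridian Mining NL (R1): 100% × 36% × 82% × 12% = 3.5424% of Orion Shipping BV.
Chain via Talon Industries Corp. → Beacon Logistics SA → Quarry Partners LP (R1): 83% × 25% × 81% × 38% = 6.38685% of Orion Shipping BV.
Aggregating (R2): 3.5424% + 6.38685% = 9.92925%.

9.92925%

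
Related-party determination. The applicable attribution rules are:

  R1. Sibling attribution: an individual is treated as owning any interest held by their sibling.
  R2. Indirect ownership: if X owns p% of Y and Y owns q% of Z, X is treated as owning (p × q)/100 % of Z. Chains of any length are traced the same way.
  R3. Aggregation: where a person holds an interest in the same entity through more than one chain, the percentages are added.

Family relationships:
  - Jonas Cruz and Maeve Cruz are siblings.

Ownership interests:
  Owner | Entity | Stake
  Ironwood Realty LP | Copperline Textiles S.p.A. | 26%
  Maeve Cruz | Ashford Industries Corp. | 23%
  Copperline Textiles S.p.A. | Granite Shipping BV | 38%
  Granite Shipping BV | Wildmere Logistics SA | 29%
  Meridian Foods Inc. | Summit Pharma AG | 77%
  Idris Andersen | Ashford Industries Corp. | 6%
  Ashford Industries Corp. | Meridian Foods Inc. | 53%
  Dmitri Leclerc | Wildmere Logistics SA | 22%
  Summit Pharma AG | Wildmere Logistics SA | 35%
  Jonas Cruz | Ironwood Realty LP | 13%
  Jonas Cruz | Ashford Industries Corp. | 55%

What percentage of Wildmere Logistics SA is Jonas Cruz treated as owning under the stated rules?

11.513606%

By sibling attribution (R1), Jonas Cruz is treated as also owning Maeve Cruz's interest in Ashford Industries Corp, giving 55% + 23% = 78%.
Chain via Ashford Industries Corp. → Meridian Foods Inc. → Summit Pharma AG (R2): 78% × 53% × 77% × 35% = 11.14113% of Wildmere Logistics SA.
Chain via Ironwood Realty LP → Copperline Textiles S.p.A. → Granite Shipping BV (R2): 13% × 26% × 38% × 29% = 0.372476% of Wildmere Logistics SA.
Aggregating (R3): 11.14113% + 0.372476% = 11.513606%.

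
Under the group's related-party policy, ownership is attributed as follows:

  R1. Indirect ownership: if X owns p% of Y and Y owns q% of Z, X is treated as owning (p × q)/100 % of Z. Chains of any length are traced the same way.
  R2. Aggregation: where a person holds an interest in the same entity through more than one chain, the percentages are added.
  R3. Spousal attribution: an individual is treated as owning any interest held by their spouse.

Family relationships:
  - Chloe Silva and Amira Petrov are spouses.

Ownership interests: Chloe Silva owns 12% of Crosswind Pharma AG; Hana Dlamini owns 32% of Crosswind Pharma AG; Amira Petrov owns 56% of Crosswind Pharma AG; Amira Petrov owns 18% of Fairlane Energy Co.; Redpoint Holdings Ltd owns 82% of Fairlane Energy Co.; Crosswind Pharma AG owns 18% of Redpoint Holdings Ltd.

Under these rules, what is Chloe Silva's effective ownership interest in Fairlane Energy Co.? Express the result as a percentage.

By spousal attribution (R3), Chloe Silva is treated as also owning Amira Petrov's interest in Crosswind Pharma AG, giving 12% + 56% = 68%.
By spousal attribution (R3), Chloe Silva is treated as owning Amira Petrov's 18% interest in Fairlane Energy Co.
Chain via Crosswind Pharma AG → Redpoint Holdings Ltd (R1): 68% × 18% × 82% = 10.0368% of Fairlane Energy Co.
Direct interest in Fairlane Energy Co: 18%.
Aggregating (R2): 10.0368% + 18% = 28.0368%.

28.0368%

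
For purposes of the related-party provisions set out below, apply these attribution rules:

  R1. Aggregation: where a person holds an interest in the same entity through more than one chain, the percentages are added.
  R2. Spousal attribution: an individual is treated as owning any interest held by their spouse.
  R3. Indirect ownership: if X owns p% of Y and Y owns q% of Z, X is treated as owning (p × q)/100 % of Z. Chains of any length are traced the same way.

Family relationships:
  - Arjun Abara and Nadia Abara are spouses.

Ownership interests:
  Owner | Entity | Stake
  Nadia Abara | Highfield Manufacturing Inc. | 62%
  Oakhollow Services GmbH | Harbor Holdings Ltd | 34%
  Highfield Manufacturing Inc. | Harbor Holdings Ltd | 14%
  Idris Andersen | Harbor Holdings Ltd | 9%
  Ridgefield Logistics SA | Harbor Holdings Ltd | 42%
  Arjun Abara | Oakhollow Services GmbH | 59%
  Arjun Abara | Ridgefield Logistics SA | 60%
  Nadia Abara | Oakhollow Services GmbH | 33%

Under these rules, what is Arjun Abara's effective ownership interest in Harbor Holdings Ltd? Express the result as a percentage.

By spousal attribution (R2), Arjun Abara is treated as also owning Nadia Abara's interest in Oakhollow Services GmbH, giving 59% + 33% = 92%.
By spousal attribution (R2), Arjun Abara is treated as owning Nadia Abara's 62% interest in Highfield Manufacturing Inc.
Chain via Ridgefield Logistics SA (R3): 60% × 42% = 25.2% of Harbor Holdings Ltd.
Chain via Oakhollow Services GmbH (R3): 92% × 34% = 31.28% of Harbor Holdings Ltd.
Chain via Highfield Manufacturing Inc. (R3): 62% × 14% = 8.68% of Harbor Holdings Ltd.
Aggregating (R1): 25.2% + 31.28% + 8.68% = 65.16%.

65.16%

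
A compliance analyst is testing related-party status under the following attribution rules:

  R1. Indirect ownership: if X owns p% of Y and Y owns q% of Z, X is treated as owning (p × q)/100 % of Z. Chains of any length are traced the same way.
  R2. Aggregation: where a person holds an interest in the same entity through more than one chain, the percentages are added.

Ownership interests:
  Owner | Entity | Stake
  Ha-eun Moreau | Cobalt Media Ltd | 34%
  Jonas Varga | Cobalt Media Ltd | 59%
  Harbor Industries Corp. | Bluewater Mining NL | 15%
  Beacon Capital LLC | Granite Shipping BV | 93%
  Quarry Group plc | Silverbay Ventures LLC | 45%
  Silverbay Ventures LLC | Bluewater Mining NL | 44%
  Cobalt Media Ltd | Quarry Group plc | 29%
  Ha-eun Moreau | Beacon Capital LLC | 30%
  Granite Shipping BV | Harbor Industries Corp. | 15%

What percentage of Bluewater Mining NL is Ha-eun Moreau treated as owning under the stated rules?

2.58003%

Chain via Cobalt Media Ltd → Quarry Group plc → Silverbay Ventures LLC (R1): 34% × 29% × 45% × 44% = 1.95228% of Bluewater Mining NL.
Chain via Beacon Capital LLC → Granite Shipping BV → Harbor Industries Corp. (R1): 30% × 93% × 15% × 15% = 0.62775% of Bluewater Mining NL.
Aggregating (R2): 1.95228% + 0.62775% = 2.58003%.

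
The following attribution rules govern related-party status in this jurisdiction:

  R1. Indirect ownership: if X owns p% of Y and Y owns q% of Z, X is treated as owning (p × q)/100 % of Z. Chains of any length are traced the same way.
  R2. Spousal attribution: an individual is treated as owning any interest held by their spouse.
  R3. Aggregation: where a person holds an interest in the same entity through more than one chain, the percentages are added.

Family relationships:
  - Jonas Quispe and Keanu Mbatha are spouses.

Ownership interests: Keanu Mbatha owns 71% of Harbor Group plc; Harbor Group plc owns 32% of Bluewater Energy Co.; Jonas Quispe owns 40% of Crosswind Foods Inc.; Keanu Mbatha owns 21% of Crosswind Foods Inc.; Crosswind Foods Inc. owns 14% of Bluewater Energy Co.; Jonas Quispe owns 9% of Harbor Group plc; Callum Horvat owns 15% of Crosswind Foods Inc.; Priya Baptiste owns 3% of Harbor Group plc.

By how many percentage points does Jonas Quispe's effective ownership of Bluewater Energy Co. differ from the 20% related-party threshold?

14.14

By spousal attribution (R2), Jonas Quispe is treated as also owning Keanu Mbatha's interest in Harbor Group plc, giving 9% + 71% = 80%.
By spousal attribution (R2), Jonas Quispe is treated as also owning Keanu Mbatha's interest in Crosswind Foods Inc, giving 40% + 21% = 61%.
Chain via Harbor Group plc (R1): 80% × 32% = 25.6% of Bluewater Energy Co.
Chain via Crosswind Foods Inc. (R1): 61% × 14% = 8.54% of Bluewater Energy Co.
Aggregating (R3): 25.6% + 8.54% = 34.14%.
34.14% exceeds the 20% threshold by 14.14 percentage points.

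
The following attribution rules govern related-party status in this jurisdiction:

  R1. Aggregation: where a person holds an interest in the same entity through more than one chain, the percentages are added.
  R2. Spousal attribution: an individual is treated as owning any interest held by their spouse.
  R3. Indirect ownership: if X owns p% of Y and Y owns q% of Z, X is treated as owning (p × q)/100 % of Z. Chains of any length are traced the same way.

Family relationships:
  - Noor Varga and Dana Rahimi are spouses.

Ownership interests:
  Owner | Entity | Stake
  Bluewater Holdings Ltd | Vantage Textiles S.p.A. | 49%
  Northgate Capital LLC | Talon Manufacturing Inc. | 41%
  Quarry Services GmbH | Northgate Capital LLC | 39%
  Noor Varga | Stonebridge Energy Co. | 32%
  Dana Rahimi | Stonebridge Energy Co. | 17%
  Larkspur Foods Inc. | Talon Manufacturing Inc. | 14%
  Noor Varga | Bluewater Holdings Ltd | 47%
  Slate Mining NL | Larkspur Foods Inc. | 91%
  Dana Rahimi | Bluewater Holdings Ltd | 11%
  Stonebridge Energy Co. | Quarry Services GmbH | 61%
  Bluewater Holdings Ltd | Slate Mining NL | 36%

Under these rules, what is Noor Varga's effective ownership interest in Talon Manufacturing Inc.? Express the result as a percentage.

7.439523%

By spousal attribution (R2), Noor Varga is treated as also owning Dana Rahimi's interest in Bluewater Holdings Ltd, giving 47% + 11% = 58%.
By spousal attribution (R2), Noor Varga is treated as also owning Dana Rahimi's interest in Stonebridge Energy Co, giving 32% + 17% = 49%.
Chain via Bluewater Holdings Ltd → Slate Mining NL → Larkspur Foods Inc. (R3): 58% × 36% × 91% × 14% = 2.660112% of Talon Manufacturing Inc.
Chain via Stonebridge Energy Co. → Quarry Services GmbH → Northgate Capital LLC (R3): 49% × 61% × 39% × 41% = 4.779411% of Talon Manufacturing Inc.
Aggregating (R1): 2.660112% + 4.779411% = 7.439523%.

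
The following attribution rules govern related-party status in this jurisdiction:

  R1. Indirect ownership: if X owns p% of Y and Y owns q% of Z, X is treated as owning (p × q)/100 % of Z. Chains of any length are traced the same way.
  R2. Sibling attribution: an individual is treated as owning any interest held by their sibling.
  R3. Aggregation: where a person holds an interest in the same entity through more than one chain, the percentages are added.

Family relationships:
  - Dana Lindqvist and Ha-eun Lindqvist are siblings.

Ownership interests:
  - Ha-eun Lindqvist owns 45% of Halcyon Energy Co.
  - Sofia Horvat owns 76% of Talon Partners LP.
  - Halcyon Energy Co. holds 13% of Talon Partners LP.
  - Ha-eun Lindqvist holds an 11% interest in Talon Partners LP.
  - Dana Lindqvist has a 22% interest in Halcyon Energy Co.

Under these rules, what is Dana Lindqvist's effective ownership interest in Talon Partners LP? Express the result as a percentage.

By sibling attribution (R2), Dana Lindqvist is treated as also owning Ha-eun Lindqvist's interest in Halcyon Energy Co, giving 22% + 45% = 67%.
By sibling attribution (R2), Dana Lindqvist is treated as owning Ha-eun Lindqvist's 11% interest in Talon Partners LP.
Chain via Halcyon Energy Co. (R1): 67% × 13% = 8.71% of Talon Partners LP.
Direct interest in Talon Partners LP: 11%.
Aggregating (R3): 8.71% + 11% = 19.71%.

19.71%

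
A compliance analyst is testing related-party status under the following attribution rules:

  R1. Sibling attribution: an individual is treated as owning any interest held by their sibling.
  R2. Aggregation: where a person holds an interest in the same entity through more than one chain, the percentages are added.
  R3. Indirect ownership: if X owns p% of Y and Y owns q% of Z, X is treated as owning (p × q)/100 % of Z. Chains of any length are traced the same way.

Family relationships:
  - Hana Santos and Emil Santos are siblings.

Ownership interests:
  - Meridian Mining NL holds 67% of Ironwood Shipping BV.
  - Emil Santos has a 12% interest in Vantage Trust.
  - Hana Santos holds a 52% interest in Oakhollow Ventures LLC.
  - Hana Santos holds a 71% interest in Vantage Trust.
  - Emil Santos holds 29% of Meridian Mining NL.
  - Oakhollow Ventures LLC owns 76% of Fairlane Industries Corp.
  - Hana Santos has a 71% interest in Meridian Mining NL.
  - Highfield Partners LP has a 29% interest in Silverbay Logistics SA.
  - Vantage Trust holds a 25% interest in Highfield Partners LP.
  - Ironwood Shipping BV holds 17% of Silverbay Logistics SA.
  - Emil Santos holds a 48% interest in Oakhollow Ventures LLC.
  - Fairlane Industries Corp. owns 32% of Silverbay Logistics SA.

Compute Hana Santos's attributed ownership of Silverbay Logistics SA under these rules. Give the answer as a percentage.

41.7275%

By sibling attribution (R1), Hana Santos is treated as also owning Emil Santos's interest in Meridian Mining NL, giving 71% + 29% = 100%.
By sibling attribution (R1), Hana Santos is treated as also owning Emil Santos's interest in Vantage Trust, giving 71% + 12% = 83%.
By sibling attribution (R1), Hana Santos is treated as also owning Emil Santos's interest in Oakhollow Ventures LLC, giving 52% + 48% = 100%.
Chain via Meridian Mining NL → Ironwood Shipping BV (R3): 100% × 67% × 17% = 11.39% of Silverbay Logistics SA.
Chain via Vantage Trust → Highfield Partners LP (R3): 83% × 25% × 29% = 6.0175% of Silverbay Logistics SA.
Chain via Oakhollow Ventures LLC → Fairlane Industries Corp. (R3): 100% × 76% × 32% = 24.32% of Silverbay Logistics SA.
Aggregating (R2): 11.39% + 6.0175% + 24.32% = 41.7275%.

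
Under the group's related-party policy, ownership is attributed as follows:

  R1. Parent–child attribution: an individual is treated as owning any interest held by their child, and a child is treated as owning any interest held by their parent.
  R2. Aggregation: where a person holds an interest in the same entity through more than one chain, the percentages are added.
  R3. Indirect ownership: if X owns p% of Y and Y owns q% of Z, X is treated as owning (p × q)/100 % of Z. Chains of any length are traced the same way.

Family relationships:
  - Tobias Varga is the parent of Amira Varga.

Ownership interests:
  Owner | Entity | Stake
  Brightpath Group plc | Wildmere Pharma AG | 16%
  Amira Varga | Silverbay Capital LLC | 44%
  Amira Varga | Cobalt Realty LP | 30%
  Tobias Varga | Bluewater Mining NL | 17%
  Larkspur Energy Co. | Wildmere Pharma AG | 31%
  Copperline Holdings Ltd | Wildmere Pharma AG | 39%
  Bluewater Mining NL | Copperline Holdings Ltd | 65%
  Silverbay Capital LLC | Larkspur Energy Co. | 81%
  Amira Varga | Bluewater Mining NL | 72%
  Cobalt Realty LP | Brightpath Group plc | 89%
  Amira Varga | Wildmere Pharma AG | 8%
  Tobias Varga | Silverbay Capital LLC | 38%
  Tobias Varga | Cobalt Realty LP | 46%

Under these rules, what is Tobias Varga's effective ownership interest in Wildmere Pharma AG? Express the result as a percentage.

By parent–child attribution (R1), Tobias Varga is treated as also owning Amira Varga's interest in Cobalt Realty LP, giving 46% + 30% = 76%.
By parent–child attribution (R1), Tobias Varga is treated as also owning Amira Varga's interest in Silverbay Capital LLC, giving 38% + 44% = 82%.
By parent–child attribution (R1), Tobias Varga is treated as also owning Amira Varga's interest in Bluewater Mining NL, giving 17% + 72% = 89%.
By parent–child attribution (R1), Tobias Varga is treated as owning Amira Varga's 8% interest in Wildmere Pharma AG.
Chain via Cobalt Realty LP → Brightpath Group plc (R3): 76% × 89% × 16% = 10.8224% of Wildmere Pharma AG.
Chain via Silverbay Capital LLC → Larkspur Energy Co. (R3): 82% × 81% × 31% = 20.5902% of Wildmere Pharma AG.
Chain via Bluewater Mining NL → Copperline Holdings Ltd (R3): 89% × 65% × 39% = 22.5615% of Wildmere Pharma AG.
Direct interest in Wildmere Pharma AG: 8%.
Aggregating (R2): 10.8224% + 20.5902% + 22.5615% + 8% = 61.9741%.

61.9741%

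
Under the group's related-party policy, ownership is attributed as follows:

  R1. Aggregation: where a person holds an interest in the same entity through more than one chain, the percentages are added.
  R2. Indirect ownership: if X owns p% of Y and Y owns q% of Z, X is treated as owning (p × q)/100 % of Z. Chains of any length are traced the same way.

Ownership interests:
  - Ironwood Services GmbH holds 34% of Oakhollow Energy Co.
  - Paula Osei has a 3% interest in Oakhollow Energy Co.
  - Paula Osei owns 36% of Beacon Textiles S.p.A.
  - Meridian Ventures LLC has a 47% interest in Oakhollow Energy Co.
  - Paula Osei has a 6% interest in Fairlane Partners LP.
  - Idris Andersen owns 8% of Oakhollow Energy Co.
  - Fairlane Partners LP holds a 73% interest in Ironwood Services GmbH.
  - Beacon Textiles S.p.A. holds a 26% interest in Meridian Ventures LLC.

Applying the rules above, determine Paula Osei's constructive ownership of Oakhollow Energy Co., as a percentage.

Chain via Fairlane Partners LP → Ironwood Services GmbH (R2): 6% × 73% × 34% = 1.4892% of Oakhollow Energy Co.
Chain via Beacon Textiles S.p.A. → Meridian Ventures LLC (R2): 36% × 26% × 47% = 4.3992% of Oakhollow Energy Co.
Direct interest in Oakhollow Energy Co: 3%.
Aggregating (R1): 1.4892% + 4.3992% + 3% = 8.8884%.

8.8884%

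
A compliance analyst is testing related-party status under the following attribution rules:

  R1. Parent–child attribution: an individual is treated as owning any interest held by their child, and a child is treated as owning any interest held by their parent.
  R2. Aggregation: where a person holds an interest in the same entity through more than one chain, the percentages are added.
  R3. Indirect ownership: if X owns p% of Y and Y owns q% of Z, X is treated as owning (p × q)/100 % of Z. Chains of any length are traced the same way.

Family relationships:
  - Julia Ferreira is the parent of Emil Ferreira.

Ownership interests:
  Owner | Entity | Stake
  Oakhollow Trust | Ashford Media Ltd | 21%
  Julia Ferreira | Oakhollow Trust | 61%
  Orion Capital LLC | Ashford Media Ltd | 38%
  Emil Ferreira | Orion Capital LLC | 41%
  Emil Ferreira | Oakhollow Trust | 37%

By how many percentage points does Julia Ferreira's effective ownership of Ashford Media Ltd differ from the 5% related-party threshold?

31.16

By parent–child attribution (R1), Julia Ferreira is treated as also owning Emil Ferreira's interest in Oakhollow Trust, giving 61% + 37% = 98%.
By parent–child attribution (R1), Julia Ferreira is treated as owning Emil Ferreira's 41% interest in Orion Capital LLC.
Chain via Oakhollow Trust (R3): 98% × 21% = 20.58% of Ashford Media Ltd.
Chain via Orion Capital LLC (R3): 41% × 38% = 15.58% of Ashford Media Ltd.
Aggregating (R2): 20.58% + 15.58% = 36.16%.
36.16% exceeds the 5% threshold by 31.16 percentage points.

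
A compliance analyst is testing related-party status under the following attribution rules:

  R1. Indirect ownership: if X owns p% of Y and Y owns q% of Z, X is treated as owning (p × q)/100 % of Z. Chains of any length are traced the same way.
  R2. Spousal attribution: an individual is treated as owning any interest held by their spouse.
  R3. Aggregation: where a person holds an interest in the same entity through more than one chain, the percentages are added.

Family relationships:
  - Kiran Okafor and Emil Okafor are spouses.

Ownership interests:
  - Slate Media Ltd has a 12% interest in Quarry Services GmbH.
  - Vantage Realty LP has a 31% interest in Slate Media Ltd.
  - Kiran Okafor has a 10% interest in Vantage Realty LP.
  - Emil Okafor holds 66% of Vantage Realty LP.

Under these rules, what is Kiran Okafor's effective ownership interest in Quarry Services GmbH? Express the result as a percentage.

2.8272%

By spousal attribution (R2), Kiran Okafor is treated as also owning Emil Okafor's interest in Vantage Realty LP, giving 10% + 66% = 76%.
Chain via Vantage Realty LP → Slate Media Ltd (R1): 76% × 31% × 12% = 2.8272% of Quarry Services GmbH.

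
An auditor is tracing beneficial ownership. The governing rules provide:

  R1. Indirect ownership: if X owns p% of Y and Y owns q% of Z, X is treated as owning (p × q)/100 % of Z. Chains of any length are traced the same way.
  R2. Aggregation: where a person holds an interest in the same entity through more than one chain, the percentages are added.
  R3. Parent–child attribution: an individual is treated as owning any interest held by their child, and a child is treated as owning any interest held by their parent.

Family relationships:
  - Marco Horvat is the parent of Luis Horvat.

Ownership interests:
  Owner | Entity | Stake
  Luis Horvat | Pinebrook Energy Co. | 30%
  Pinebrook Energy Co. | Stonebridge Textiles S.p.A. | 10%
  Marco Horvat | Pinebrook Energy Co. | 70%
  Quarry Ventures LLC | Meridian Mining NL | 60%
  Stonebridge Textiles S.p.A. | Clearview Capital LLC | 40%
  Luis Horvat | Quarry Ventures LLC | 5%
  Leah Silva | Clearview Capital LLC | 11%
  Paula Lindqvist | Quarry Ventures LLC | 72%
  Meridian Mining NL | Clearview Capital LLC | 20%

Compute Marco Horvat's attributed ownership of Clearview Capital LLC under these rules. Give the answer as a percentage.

By parent–child attribution (R3), Marco Horvat is treated as also owning Luis Horvat's interest in Pinebrook Energy Co, giving 70% + 30% = 100%.
By parent–child attribution (R3), Marco Horvat is treated as owning Luis Horvat's 5% interest in Quarry Ventures LLC.
Chain via Pinebrook Energy Co. → Stonebridge Textiles S.p.A. (R1): 100% × 10% × 40% = 4% of Clearview Capital LLC.
Chain via Quarry Ventures LLC → Meridian Mining NL (R1): 5% × 60% × 20% = 0.6% of Clearview Capital LLC.
Aggregating (R2): 4% + 0.6% = 4.6%.

4.6%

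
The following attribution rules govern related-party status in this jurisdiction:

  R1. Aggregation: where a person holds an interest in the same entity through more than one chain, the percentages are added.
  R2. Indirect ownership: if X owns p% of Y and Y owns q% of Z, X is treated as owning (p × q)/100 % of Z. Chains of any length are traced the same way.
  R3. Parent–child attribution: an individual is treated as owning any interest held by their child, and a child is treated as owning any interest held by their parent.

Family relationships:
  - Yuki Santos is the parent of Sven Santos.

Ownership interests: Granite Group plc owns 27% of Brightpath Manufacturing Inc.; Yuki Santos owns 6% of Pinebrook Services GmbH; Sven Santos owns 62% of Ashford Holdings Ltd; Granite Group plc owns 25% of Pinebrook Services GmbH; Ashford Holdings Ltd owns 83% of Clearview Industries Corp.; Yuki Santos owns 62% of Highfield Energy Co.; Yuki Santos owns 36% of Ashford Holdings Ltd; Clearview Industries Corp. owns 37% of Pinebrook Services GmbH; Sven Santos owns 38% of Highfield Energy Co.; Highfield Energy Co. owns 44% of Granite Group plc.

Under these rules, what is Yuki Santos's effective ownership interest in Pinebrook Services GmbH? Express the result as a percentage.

47.0958%

By parent–child attribution (R3), Yuki Santos is treated as also owning Sven Santos's interest in Highfield Energy Co, giving 62% + 38% = 100%.
By parent–child attribution (R3), Yuki Santos is treated as also owning Sven Santos's interest in Ashford Holdings Ltd, giving 36% + 62% = 98%.
Chain via Highfield Energy Co. → Granite Group plc (R2): 100% × 44% × 25% = 11% of Pinebrook Services GmbH.
Chain via Ashford Holdings Ltd → Clearview Industries Corp. (R2): 98% × 83% × 37% = 30.0958% of Pinebrook Services GmbH.
Direct interest in Pinebrook Services GmbH: 6%.
Aggregating (R1): 11% + 30.0958% + 6% = 47.0958%.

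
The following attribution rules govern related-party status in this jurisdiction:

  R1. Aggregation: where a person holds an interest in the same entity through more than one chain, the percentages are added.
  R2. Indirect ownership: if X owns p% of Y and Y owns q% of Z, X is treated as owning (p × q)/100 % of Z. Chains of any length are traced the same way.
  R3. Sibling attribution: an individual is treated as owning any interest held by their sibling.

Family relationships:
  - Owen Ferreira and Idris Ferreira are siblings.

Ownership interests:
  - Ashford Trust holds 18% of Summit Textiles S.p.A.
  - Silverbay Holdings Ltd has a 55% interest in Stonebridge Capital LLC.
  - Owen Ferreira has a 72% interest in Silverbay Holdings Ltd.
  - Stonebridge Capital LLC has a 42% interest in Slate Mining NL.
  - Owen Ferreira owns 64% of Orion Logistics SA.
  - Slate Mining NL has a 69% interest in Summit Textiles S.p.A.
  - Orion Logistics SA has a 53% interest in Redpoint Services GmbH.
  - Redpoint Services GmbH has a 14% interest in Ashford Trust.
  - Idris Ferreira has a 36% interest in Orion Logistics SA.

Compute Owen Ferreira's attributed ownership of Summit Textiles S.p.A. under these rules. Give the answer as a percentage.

By sibling attribution (R3), Owen Ferreira is treated as also owning Idris Ferreira's interest in Orion Logistics SA, giving 64% + 36% = 100%.
Chain via Silverbay Holdings Ltd → Stonebridge Capital LLC → Slate Mining NL (R2): 72% × 55% × 42% × 69% = 11.47608% of Summit Textiles S.p.A.
Chain via Orion Logistics SA → Redpoint Services GmbH → Ashford Trust (R2): 100% × 53% × 14% × 18% = 1.3356% of Summit Textiles S.p.A.
Aggregating (R1): 11.47608% + 1.3356% = 12.81168%.

12.81168%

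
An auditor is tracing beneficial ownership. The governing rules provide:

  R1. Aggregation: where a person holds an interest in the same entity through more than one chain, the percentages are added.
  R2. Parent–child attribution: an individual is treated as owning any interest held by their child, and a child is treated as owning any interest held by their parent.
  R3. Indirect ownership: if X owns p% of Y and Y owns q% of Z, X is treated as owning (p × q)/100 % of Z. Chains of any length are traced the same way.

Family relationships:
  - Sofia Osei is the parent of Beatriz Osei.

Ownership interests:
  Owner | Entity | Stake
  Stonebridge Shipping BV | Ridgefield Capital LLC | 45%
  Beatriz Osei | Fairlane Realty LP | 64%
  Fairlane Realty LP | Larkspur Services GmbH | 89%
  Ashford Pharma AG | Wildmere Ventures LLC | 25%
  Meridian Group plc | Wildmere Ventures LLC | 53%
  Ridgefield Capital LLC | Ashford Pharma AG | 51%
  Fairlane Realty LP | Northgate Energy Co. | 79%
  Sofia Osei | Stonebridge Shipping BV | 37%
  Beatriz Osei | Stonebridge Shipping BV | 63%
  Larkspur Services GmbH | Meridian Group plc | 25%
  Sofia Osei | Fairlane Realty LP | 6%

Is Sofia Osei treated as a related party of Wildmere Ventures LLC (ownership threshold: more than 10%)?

By parent–child attribution (R2), Sofia Osei is treated as also owning Beatriz Osei's interest in Fairlane Realty LP, giving 6% + 64% = 70%.
By parent–child attribution (R2), Sofia Osei is treated as also owning Beatriz Osei's interest in Stonebridge Shipping BV, giving 37% + 63% = 100%.
Chain via Fairlane Realty LP → Larkspur Services GmbH → Meridian Group plc (R3): 70% × 89% × 25% × 53% = 8.25475% of Wildmere Ventures LLC.
Chain via Stonebridge Shipping BV → Ridgefield Capital LLC → Ashford Pharma AG (R3): 100% × 45% × 51% × 25% = 5.7375% of Wildmere Ventures LLC.
Aggregating (R1): 8.25475% + 5.7375% = 13.99225%.
13.99225% exceeds the 10% threshold, so Sofia is a related party to Wildmere Ventures LLC.

Yes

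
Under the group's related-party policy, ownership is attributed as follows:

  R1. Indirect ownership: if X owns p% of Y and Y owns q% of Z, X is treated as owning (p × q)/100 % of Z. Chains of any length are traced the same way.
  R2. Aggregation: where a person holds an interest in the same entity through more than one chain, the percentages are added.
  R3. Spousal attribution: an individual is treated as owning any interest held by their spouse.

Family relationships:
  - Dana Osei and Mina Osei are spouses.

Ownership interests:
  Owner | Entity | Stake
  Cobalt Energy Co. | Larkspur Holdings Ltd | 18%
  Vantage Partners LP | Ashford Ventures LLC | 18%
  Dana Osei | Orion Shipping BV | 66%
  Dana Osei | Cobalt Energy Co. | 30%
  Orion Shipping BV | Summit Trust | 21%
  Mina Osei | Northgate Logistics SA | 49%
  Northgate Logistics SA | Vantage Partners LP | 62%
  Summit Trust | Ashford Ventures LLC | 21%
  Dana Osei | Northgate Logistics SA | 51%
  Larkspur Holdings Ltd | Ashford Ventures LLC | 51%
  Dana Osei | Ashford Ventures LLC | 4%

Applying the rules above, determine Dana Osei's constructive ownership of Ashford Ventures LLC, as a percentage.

20.8246%

By spousal attribution (R3), Dana Osei is treated as also owning Mina Osei's interest in Northgate Logistics SA, giving 51% + 49% = 100%.
Chain via Orion Shipping BV → Summit Trust (R1): 66% × 21% × 21% = 2.9106% of Ashford Ventures LLC.
Chain via Cobalt Energy Co. → Larkspur Holdings Ltd (R1): 30% × 18% × 51% = 2.754% of Ashford Ventures LLC.
Chain via Northgate Logistics SA → Vantage Partners LP (R1): 100% × 62% × 18% = 11.16% of Ashford Ventures LLC.
Direct interest in Ashford Ventures LLC: 4%.
Aggregating (R2): 2.9106% + 2.754% + 11.16% + 4% = 20.8246%.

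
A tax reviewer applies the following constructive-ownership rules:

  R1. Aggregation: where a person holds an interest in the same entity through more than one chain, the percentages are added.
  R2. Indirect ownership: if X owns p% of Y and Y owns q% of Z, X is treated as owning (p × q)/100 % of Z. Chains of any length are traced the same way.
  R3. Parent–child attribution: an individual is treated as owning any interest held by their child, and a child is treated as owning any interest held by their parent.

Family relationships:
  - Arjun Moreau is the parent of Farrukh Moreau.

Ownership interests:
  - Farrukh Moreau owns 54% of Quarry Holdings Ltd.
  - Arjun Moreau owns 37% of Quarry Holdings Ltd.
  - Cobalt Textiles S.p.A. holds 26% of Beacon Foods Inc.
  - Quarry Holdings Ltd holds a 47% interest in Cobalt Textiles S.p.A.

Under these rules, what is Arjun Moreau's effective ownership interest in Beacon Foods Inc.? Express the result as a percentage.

11.1202%

By parent–child attribution (R3), Arjun Moreau is treated as also owning Farrukh Moreau's interest in Quarry Holdings Ltd, giving 37% + 54% = 91%.
Chain via Quarry Holdings Ltd → Cobalt Textiles S.p.A. (R2): 91% × 47% × 26% = 11.1202% of Beacon Foods Inc.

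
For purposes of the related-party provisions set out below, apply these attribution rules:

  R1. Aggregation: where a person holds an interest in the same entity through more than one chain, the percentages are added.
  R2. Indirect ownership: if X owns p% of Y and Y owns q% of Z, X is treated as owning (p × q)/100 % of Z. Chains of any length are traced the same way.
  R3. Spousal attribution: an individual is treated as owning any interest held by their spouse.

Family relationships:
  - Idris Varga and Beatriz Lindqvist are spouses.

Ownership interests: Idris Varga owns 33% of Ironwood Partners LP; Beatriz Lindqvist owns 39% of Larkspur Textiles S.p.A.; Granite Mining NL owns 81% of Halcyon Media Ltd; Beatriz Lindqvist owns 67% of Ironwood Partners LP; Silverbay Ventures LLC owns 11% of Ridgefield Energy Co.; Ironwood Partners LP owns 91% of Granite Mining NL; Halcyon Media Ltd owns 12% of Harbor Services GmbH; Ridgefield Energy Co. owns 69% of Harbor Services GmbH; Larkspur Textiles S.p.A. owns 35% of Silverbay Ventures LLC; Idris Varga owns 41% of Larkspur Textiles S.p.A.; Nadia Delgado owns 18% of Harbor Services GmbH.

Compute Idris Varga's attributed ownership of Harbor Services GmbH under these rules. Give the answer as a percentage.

10.9704%

By spousal attribution (R3), Idris Varga is treated as also owning Beatriz Lindqvist's interest in Ironwood Partners LP, giving 33% + 67% = 100%.
By spousal attribution (R3), Idris Varga is treated as also owning Beatriz Lindqvist's interest in Larkspur Textiles S.p.A, giving 41% + 39% = 80%.
Chain via Ironwood Partners LP → Granite Mining NL → Halcyon Media Ltd (R2): 100% × 91% × 81% × 12% = 8.8452% of Harbor Services GmbH.
Chain via Larkspur Textiles S.p.A. → Silverbay Ventures LLC → Ridgefield Energy Co. (R2): 80% × 35% × 11% × 69% = 2.1252% of Harbor Services GmbH.
Aggregating (R1): 8.8452% + 2.1252% = 10.9704%.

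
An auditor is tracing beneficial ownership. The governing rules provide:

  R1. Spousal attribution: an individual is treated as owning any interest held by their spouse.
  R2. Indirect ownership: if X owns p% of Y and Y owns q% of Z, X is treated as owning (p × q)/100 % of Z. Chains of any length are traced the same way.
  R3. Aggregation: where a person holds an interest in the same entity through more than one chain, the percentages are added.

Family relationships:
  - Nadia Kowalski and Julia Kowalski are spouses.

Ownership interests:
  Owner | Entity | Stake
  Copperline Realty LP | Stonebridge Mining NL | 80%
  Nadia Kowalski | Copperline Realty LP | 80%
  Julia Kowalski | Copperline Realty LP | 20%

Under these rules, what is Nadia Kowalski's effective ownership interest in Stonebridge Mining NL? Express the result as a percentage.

By spousal attribution (R1), Nadia Kowalski is treated as also owning Julia Kowalski's interest in Copperline Realty LP, giving 80% + 20% = 100%.
Chain via Copperline Realty LP (R2): 100% × 80% = 80% of Stonebridge Mining NL.

80%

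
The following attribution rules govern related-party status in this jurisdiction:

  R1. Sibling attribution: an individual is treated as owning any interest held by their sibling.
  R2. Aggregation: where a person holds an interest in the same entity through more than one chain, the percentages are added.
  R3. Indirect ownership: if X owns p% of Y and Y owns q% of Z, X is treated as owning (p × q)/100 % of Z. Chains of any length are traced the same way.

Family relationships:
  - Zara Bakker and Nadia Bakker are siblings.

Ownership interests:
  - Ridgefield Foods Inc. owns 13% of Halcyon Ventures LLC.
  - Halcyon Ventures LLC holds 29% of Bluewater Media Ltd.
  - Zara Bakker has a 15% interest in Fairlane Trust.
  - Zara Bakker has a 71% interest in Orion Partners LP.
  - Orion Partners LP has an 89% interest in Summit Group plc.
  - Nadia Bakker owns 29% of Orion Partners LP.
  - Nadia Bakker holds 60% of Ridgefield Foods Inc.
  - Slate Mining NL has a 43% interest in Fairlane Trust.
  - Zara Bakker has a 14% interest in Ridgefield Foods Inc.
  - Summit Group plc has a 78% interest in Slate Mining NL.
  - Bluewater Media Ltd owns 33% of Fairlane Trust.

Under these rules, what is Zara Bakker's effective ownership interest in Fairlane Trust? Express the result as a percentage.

By sibling attribution (R1), Zara Bakker is treated as also owning Nadia Bakker's interest in Orion Partners LP, giving 71% + 29% = 100%.
By sibling attribution (R1), Zara Bakker is treated as also owning Nadia Bakker's interest in Ridgefield Foods Inc, giving 14% + 60% = 74%.
Chain via Orion Partners LP → Summit Group plc → Slate Mining NL (R3): 100% × 89% × 78% × 43% = 29.8506% of Fairlane Trust.
Chain via Ridgefield Foods Inc. → Halcyon Ventures LLC → Bluewater Media Ltd (R3): 74% × 13% × 29% × 33% = 0.920634% of Fairlane Trust.
Direct interest in Fairlane Trust: 15%.
Aggregating (R2): 29.8506% + 0.920634% + 15% = 45.771234%.

45.771234%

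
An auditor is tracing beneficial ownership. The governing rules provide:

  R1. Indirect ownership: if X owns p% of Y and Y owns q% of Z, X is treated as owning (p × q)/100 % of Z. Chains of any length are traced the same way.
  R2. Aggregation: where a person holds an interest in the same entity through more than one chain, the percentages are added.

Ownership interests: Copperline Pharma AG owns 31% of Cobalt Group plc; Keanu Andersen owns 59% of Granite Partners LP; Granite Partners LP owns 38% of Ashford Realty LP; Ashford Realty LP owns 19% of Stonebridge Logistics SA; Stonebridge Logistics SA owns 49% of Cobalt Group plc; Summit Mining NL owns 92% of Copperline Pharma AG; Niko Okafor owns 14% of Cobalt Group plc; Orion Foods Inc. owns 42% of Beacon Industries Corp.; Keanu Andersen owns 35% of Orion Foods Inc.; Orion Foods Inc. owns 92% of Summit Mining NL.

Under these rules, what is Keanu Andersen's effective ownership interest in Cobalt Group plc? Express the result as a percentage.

Chain via Orion Foods Inc. → Summit Mining NL → Copperline Pharma AG (R1): 35% × 92% × 92% × 31% = 9.18344% of Cobalt Group plc.
Chain via Granite Partners LP → Ashford Realty LP → Stonebridge Logistics SA (R1): 59% × 38% × 19% × 49% = 2.087302% of Cobalt Group plc.
Aggregating (R2): 9.18344% + 2.087302% = 11.270742%.

11.270742%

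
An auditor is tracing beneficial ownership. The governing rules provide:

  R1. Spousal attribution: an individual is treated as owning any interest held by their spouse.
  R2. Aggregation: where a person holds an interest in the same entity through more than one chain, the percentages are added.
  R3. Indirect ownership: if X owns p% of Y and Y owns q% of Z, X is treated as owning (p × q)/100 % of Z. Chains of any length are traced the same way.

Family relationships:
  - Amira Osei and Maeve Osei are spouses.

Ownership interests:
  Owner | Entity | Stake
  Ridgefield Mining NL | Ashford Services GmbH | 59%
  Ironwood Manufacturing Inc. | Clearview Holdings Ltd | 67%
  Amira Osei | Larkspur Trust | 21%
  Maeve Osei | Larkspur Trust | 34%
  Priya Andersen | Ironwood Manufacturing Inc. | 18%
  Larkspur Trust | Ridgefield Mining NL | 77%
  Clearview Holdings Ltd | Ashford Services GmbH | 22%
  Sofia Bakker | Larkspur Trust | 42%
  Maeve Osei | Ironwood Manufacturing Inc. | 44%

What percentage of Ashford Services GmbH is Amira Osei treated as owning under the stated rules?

31.4721%

By spousal attribution (R1), Amira Osei is treated as also owning Maeve Osei's interest in Larkspur Trust, giving 21% + 34% = 55%.
By spousal attribution (R1), Amira Osei is treated as owning Maeve Osei's 44% interest in Ironwood Manufacturing Inc.
Chain via Larkspur Trust → Ridgefield Mining NL (R3): 55% × 77% × 59% = 24.9865% of Ashford Services GmbH.
Chain via Ironwood Manufacturing Inc. → Clearview Holdings Ltd (R3): 44% × 67% × 22% = 6.4856% of Ashford Services GmbH.
Aggregating (R2): 24.9865% + 6.4856% = 31.4721%.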